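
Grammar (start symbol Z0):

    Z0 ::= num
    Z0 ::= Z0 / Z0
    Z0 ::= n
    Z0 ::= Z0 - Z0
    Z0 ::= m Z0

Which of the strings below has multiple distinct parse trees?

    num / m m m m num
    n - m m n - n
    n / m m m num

n - m m n - n

num / m m m m num: 1 tree
n - m m n - n: 4 trees
n / m m m num: 1 tree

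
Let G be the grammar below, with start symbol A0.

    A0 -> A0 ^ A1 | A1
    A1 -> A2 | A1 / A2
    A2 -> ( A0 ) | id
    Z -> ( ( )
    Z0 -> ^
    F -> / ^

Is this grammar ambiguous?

(Z, Z0, F are unreachable from A0, so their rules don't affect L(A0).) The grammar is stratified — A0 handles '^' (left-recursive), A1 handles '/', A2 atoms. Each operator has a fixed associativity and precedence level, so every string has one parse.

Unambiguous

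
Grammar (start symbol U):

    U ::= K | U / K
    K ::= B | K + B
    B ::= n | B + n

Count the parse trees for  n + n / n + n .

Parse trees for n + n / n + n:
  [U [U [K [B [B n] + n]]] / [K [B [B n] + n]]]
  [U [U [K [B [B n] + n]]] / [K [K [B n]] + [B n]]]
  [U [U [K [K [B n]] + [B n]]] / [K [B [B n] + n]]]
  [U [U [K [K [B n]] + [B n]]] / [K [K [B n]] + [B n]]]

4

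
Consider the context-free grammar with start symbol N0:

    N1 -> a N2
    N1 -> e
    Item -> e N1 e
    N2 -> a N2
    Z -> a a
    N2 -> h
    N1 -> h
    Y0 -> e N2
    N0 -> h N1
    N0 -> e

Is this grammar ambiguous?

Unambiguous

Only N0, N1, N2 are reachable from N0; ignoring the rest: Each reachable nonterminal has at most one production per leading terminal, and all productions are right-linear; the derivation is determined token-by-token.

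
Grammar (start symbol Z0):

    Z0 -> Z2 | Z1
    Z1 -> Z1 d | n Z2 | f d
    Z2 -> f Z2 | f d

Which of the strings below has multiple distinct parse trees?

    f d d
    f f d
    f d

f d

f d d: 1 tree
f f d: 1 tree
f d: 2 trees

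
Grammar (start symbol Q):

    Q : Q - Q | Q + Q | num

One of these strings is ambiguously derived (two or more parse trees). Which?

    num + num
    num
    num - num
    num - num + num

num + num: 1 tree
num: 1 tree
num - num: 1 tree
num - num + num: 2 trees

num - num + num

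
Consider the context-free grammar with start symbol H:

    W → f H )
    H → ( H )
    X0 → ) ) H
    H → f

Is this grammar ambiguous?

(W, X0 are unreachable from H, so their rules don't affect L(H).) L(H) is { openⁿ atom closeⁿ : n ≥ 0 }. The bracket depth fixes n, and the derivation is forced at every step.

Unambiguous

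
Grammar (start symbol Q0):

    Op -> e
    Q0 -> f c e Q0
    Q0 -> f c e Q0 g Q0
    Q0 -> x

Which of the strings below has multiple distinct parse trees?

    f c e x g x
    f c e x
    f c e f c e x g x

f c e x g x: 1 tree
f c e x: 1 tree
f c e f c e x g x: 2 trees

f c e f c e x g x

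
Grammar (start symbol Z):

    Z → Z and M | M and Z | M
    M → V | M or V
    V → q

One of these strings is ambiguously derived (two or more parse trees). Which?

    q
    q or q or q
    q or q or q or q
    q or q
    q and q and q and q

q: 1 tree
q or q or q: 1 tree
q or q or q or q: 1 tree
q or q: 1 tree
q and q and q and q: 8 trees

q and q and q and q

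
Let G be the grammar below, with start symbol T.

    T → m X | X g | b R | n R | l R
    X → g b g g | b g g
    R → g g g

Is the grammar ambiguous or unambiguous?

Ambiguous

Witness: b g g g

Derivation 1: T ⇒ X g ⇒ b g g g
Derivation 2: T ⇒ b R ⇒ b g g g

Two distinct leftmost derivations for the same string.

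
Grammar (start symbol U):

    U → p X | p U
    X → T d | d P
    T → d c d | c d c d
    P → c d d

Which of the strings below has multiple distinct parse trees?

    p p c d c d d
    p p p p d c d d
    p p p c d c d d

p p p p d c d d

p p c d c d d: 1 tree
p p p p d c d d: 2 trees
p p p c d c d d: 1 tree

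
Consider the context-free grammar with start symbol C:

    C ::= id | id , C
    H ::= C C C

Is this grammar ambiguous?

Only C is reachable from C; ignoring the rest: Right-recursive list with a separator: after each atom, whether the separator follows determines the rule. One parse per string.

Unambiguous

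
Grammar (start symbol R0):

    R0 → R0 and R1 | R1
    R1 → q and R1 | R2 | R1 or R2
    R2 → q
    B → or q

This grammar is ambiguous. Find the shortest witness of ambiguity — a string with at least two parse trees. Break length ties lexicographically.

q and q

length 1: no string has ≥2 trees
length 3: q and q has 2 parse trees

Two derivations of q and q:
  R0 ⇒ R0 and R1 ⇒ R1 and R1 ⇒ R2 and R1 ⇒ q and R1 ⇒ q and R2 ⇒ q and q
  R0 ⇒ R1 ⇒ q and R1 ⇒ q and R2 ⇒ q and q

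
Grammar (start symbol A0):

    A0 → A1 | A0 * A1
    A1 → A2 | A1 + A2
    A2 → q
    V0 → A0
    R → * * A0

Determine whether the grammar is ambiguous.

Only A0, A1, A2 are reachable from A0; ignoring the rest: A0 → A0 * A1 | A1  ;  A1 → A1 + A2 | A2  — a left-associative chain with A2 at the bottom. Each string factors uniquely by precedence.

Unambiguous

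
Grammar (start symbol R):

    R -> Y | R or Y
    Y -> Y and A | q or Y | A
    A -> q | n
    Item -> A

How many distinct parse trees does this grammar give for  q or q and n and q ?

Parse trees for q or q and n and q:
  [R [Y [Y [Y q or [Y [A q]]] and [A n]] and [A q]]]
  [R [Y [Y q or [Y [Y [A q]] and [A n]]] and [A q]]]
  [R [Y q or [Y [Y [Y [A q]] and [A n]] and [A q]]]]
  [R [R [Y [A q]]] or [Y [Y [Y [A q]] and [A n]] and [A q]]]

4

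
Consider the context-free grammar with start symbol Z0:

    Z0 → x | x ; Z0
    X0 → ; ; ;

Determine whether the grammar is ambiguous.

Unambiguous

Only Z0 is reachable from Z0; ignoring the rest: Right-recursive list with a separator: after each atom, whether the separator follows determines the rule. One parse per string.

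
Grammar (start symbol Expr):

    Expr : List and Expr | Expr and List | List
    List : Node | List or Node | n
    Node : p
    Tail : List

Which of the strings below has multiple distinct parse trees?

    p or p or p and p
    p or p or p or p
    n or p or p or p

p or p or p and p: 2 trees
p or p or p or p: 1 tree
n or p or p or p: 1 tree

p or p or p and p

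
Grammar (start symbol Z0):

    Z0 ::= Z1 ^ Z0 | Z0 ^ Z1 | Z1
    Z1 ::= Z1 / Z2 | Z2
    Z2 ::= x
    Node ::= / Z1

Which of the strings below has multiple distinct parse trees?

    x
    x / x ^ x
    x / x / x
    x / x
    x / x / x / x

x / x ^ x

x: 1 tree
x / x ^ x: 2 trees
x / x / x: 1 tree
x / x: 1 tree
x / x / x / x: 1 tree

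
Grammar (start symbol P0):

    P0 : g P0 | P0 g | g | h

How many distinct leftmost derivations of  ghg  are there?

Parse trees for ghg:
  [P0 g [P0 [P0 h] g]]
  [P0 [P0 g [P0 h]] g]

2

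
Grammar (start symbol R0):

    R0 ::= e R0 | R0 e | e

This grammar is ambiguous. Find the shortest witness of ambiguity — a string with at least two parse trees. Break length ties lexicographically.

e e

length 1: no string has ≥2 trees
length 2: e e has 2 parse trees

Two derivations of e e:
  R0 ⇒ e R0 ⇒ e e
  R0 ⇒ R0 e ⇒ e e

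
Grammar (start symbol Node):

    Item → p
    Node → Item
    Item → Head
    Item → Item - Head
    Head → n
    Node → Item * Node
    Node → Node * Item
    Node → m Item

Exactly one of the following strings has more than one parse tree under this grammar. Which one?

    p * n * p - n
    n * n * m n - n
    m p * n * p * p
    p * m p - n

p * n * p - n: 4 trees
n * n * m n - n: 1 tree
m p * n * p * p: 1 tree
p * m p - n: 1 tree

p * n * p - n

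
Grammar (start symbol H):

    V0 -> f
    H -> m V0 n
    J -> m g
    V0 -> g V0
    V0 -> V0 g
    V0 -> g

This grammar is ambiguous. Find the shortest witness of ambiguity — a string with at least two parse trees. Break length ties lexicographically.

length 3: no string has ≥2 trees
length 4: m g g n has 2 parse trees

Two derivations of m g g n:
  H ⇒ m V0 n ⇒ m g V0 n ⇒ m g g n
  H ⇒ m V0 n ⇒ m V0 g n ⇒ m g g n

m g g n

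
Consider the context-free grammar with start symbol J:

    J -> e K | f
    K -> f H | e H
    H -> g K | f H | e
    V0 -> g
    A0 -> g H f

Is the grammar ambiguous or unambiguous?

Only J, K, H are reachable from J; ignoring the rest: The reachable rules are right-linear with at most one rule per (nonterminal, next-terminal) pair. Each input token forces the next rule, so parsing is deterministic.

Unambiguous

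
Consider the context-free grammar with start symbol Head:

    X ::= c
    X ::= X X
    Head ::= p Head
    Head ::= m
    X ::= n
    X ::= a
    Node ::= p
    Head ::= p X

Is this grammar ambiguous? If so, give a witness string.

Witness: p a a a

Derivation 1: Head ⇒ p X ⇒ p X X ⇒ p X X X ⇒ p a X X ⇒ p a a X ⇒ p a a a
Derivation 2: Head ⇒ p X ⇒ p X X ⇒ p a X ⇒ p a X X ⇒ p a a X ⇒ p a a a

Two distinct leftmost derivations for the same string.

Ambiguous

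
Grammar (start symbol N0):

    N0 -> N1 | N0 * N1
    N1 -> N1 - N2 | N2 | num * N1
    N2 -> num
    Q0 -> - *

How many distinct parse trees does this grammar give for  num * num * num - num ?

Parse trees for num * num * num - num:
  [N0 [N1 [N1 num * [N1 num * [N1 [N2 num]]]] - [N2 num]]]
  [N0 [N1 num * [N1 [N1 num * [N1 [N2 num]]] - [N2 num]]]]
  [N0 [N1 num * [N1 num * [N1 [N1 [N2 num]] - [N2 num]]]]]
  [N0 [N0 [N1 [N2 num]]] * [N1 [N1 num * [N1 [N2 num]]] - [N2 num]]]
  [N0 [N0 [N1 [N2 num]]] * [N1 num * [N1 [N1 [N2 num]] - [N2 num]]]]
  [N0 [N0 [N1 num * [N1 [N2 num]]]] * [N1 [N1 [N2 num]] - [N2 num]]]
  [N0 [N0 [N0 [N1 [N2 num]]] * [N1 [N2 num]]] * [N1 [N1 [N2 num]] - [N2 num]]]

7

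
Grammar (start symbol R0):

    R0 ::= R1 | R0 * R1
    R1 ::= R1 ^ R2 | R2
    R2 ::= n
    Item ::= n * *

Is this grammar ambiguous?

(Item is unreachable from R0, so its rules don't affect L(R0).) The grammar is stratified — R0 handles '*' (left-recursive), R1 handles '^', R2 atoms. Each operator has a fixed associativity and precedence level, so every string has one parse.

Unambiguous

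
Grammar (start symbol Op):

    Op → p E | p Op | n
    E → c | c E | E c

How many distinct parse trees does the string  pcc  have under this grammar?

Parse trees for pcc:
  [Op p [E c [E c]]]
  [Op p [E [E c] c]]

2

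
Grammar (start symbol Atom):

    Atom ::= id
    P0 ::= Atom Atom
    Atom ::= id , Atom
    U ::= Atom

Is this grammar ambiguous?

(U, P0 are unreachable from Atom, so their rules don't affect L(Atom).) The reachable grammar is A → atom sep A | atom. Each atom is followed by either the separator (recurse) or end-of-string (stop) — no choice point.

Unambiguous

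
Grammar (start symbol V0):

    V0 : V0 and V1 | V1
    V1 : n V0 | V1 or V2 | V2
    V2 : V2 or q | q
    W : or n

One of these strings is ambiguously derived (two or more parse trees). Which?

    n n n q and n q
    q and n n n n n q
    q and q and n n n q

n n n q and n q: 4 trees
q and n n n n n q: 1 tree
q and q and n n n q: 1 tree

n n n q and n q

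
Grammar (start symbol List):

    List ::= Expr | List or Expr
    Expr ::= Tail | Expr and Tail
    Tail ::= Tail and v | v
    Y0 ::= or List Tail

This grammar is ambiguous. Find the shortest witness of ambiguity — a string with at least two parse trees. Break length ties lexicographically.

length 1: no string has ≥2 trees
length 3: v and v has 2 parse trees

Two derivations of v and v:
  List ⇒ Expr ⇒ Tail ⇒ Tail and v ⇒ v and v
  List ⇒ Expr ⇒ Expr and Tail ⇒ Tail and Tail ⇒ v and Tail ⇒ v and v

v and v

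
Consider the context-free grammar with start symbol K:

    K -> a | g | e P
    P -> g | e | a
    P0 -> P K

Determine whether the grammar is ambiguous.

Unambiguous

(P0 is unreachable from K, so its rules don't affect L(K).) Restricted to the reachable nonterminals, every rule has the form A → t or A → t B, and no two rules for the same A share a first terminal. The grammar encodes a DFA — one run per string.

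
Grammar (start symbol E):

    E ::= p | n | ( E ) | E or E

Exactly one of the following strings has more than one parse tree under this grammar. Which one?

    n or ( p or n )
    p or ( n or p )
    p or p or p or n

p or p or p or n

n or ( p or n ): 1 tree
p or ( n or p ): 1 tree
p or p or p or n: 5 trees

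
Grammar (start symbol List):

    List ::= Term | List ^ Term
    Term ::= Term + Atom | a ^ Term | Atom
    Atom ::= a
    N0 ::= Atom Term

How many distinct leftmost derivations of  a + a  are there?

Parse trees for a + a:
  [List [Term [Term [Atom a]] + [Atom a]]]

1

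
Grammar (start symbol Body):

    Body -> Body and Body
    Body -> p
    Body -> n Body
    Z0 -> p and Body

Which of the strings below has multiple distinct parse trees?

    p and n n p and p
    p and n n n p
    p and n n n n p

p and n n p and p

p and n n p and p: 4 trees
p and n n n p: 1 tree
p and n n n n p: 1 tree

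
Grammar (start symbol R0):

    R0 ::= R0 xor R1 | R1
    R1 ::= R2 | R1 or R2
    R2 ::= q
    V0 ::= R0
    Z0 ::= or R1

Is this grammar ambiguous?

Unambiguous

(V0, Z0 are unreachable from R0, so their rules don't affect L(R0).) This is a standard precedence ladder (R0 over R1 over R2), with each level left-recursive on its own operator ('xor' at R0, 'or' at R1). That structure is LR(1), hence unambiguous.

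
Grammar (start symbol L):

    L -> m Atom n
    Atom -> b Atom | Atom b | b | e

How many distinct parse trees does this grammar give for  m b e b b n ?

Parse trees for m b e b b n:
  [L m [Atom b [Atom [Atom [Atom e] b] b]] n]
  [L m [Atom [Atom b [Atom [Atom e] b]] b] n]
  [L m [Atom [Atom [Atom b [Atom e]] b] b] n]

3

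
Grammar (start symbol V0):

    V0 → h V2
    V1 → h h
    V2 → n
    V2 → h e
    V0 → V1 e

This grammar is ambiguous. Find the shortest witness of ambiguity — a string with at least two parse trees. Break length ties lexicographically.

length 2: no string has ≥2 trees
length 3: h h e has 2 parse trees

Two derivations of h h e:
  V0 ⇒ h V2 ⇒ h h e
  V0 ⇒ V1 e ⇒ h h e

h h e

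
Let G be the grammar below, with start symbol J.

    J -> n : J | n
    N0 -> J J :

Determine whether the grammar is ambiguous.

Unambiguous

(N0 is unreachable from J, so its rules don't affect L(J).) Right-recursive list with a separator: after each atom, whether the separator follows determines the rule. One parse per string.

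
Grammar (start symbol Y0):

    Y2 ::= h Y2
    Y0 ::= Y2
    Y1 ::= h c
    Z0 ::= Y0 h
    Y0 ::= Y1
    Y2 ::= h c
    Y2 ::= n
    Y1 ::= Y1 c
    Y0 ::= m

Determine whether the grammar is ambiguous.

Witness: h c

Derivation 1: Y0 ⇒ Y2 ⇒ h c
Derivation 2: Y0 ⇒ Y1 ⇒ h c

Two distinct leftmost derivations for the same string.

Ambiguous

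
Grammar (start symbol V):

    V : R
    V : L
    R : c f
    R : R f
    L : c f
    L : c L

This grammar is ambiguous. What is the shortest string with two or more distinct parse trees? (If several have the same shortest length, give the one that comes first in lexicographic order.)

length 2: c f has 2 parse trees

Two derivations of c f:
  V ⇒ R ⇒ c f
  V ⇒ L ⇒ c f

c f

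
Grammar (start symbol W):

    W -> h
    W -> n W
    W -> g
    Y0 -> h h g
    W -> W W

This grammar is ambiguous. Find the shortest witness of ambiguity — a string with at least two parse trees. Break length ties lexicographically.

g g g

length 1: no string has ≥2 trees
length 2: no string has ≥2 trees
length 3: g g g has 2 parse trees

Two derivations of g g g:
  W ⇒ W W ⇒ g W ⇒ g W W ⇒ g g W ⇒ g g g
  W ⇒ W W ⇒ W W W ⇒ g W W ⇒ g g W ⇒ g g g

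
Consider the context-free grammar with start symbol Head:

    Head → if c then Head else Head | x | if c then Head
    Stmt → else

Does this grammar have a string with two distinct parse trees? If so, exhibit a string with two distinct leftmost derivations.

Witness: if c then if c then x else x

Derivation 1: Head ⇒ if c then Head else Head ⇒ if c then if c then Head else Head ⇒ if c then if c then x else Head ⇒ if c then if c then x else x
Derivation 2: Head ⇒ if c then Head ⇒ if c then if c then Head else Head ⇒ if c then if c then x else Head ⇒ if c then if c then x else x

Two distinct leftmost derivations for the same string.

Ambiguous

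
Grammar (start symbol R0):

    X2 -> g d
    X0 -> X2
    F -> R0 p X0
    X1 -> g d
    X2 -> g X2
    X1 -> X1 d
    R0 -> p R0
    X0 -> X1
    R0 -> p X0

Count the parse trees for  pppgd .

2

Parse trees for pppgd:
  [R0 p [R0 p [R0 p [X0 [X2 g d]]]]]
  [R0 p [R0 p [R0 p [X0 [X1 g d]]]]]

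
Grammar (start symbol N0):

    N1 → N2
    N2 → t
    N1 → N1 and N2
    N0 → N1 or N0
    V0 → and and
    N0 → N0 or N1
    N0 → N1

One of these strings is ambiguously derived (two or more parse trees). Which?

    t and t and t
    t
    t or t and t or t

t and t and t: 1 tree
t: 1 tree
t or t and t or t: 4 trees

t or t and t or t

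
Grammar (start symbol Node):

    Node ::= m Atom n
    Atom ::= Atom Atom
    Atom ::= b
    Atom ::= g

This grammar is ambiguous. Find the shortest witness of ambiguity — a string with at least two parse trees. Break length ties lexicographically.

length 3: no string has ≥2 trees
length 4: no string has ≥2 trees
length 5: m b b b n has 2 parse trees

Two derivations of m b b b n:
  Node ⇒ m Atom n ⇒ m Atom Atom n ⇒ m Atom Atom Atom n ⇒ m b Atom Atom n ⇒ m b b Atom n ⇒ m b b b n
  Node ⇒ m Atom n ⇒ m Atom Atom n ⇒ m b Atom n ⇒ m b Atom Atom n ⇒ m b b Atom n ⇒ m b b b n

m b b b n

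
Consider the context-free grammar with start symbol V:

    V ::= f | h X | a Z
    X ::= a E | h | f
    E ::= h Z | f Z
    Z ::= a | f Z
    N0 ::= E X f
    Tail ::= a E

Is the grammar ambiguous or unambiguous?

Unambiguous

(N0, Tail are unreachable from V, so their rules don't affect L(V).) The reachable rules are right-linear with at most one rule per (nonterminal, next-terminal) pair. Each input token forces the next rule, so parsing is deterministic.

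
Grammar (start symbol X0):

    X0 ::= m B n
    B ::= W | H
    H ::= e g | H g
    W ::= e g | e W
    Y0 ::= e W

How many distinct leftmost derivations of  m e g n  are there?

Parse trees for m e g n:
  [X0 m [B [W e g]] n]
  [X0 m [B [H e g]] n]

2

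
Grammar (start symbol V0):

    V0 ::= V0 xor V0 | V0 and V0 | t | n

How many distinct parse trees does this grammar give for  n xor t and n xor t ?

5

Parse trees for n xor t and n xor t:
  [V0 [V0 n] xor [V0 [V0 [V0 t] and [V0 n]] xor [V0 t]]]
  [V0 [V0 n] xor [V0 [V0 t] and [V0 [V0 n] xor [V0 t]]]]
  [V0 [V0 [V0 n] xor [V0 [V0 t] and [V0 n]]] xor [V0 t]]
  [V0 [V0 [V0 [V0 n] xor [V0 t]] and [V0 n]] xor [V0 t]]
  [V0 [V0 [V0 n] xor [V0 t]] and [V0 [V0 n] xor [V0 t]]]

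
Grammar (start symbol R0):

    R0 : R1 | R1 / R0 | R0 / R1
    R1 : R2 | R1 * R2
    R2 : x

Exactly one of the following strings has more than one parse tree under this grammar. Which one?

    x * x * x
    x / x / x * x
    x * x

x * x * x: 1 tree
x / x / x * x: 4 trees
x * x: 1 tree

x / x / x * x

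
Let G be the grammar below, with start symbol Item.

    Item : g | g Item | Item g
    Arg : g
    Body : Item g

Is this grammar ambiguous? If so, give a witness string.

Witness: g g

Derivation 1: Item ⇒ g Item ⇒ g g
Derivation 2: Item ⇒ Item g ⇒ g g

Two distinct leftmost derivations for the same string.

Ambiguous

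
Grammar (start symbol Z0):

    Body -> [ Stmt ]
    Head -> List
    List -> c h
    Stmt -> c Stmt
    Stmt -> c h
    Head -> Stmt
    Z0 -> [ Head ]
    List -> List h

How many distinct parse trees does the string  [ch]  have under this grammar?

Parse trees for [ch]:
  [Z0 [ [Head [List c h]] ]]
  [Z0 [ [Head [Stmt c h]] ]]

2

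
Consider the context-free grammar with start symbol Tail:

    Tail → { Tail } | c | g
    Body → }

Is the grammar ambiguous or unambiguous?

Only Tail is reachable from Tail; ignoring the rest: L(Tail) is { openⁿ atom closeⁿ : n ≥ 0 }. The bracket depth fixes n, and the derivation is forced at every step.

Unambiguous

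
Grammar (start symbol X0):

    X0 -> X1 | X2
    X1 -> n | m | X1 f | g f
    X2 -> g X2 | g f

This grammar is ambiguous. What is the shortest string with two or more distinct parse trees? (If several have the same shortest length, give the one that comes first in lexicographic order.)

g f

length 1: no string has ≥2 trees
length 2: g f has 2 parse trees

Two derivations of g f:
  X0 ⇒ X1 ⇒ g f
  X0 ⇒ X2 ⇒ g f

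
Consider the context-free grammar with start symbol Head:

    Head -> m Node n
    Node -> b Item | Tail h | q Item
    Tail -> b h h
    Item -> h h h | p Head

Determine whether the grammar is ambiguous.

Ambiguous

Witness: m b h h h n

Derivation 1: Head ⇒ m Node n ⇒ m b Item n ⇒ m b h h h n
Derivation 2: Head ⇒ m Node n ⇒ m Tail h n ⇒ m b h h h n

Two distinct leftmost derivations for the same string.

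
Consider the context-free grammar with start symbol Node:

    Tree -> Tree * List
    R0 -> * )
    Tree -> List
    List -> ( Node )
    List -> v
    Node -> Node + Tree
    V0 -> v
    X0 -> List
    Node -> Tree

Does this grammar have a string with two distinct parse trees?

(X0, R0, V0 are unreachable from Node, so their rules don't affect L(Node).) The grammar is stratified — Node handles '+' (left-recursive), Tree handles '*', List atoms. Each operator has a fixed associativity and precedence level, so every string has one parse.

Unambiguous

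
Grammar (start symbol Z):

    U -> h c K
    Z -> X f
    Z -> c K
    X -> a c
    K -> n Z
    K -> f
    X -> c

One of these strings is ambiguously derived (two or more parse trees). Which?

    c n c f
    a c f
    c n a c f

c n c f

c n c f: 2 trees
a c f: 1 tree
c n a c f: 1 tree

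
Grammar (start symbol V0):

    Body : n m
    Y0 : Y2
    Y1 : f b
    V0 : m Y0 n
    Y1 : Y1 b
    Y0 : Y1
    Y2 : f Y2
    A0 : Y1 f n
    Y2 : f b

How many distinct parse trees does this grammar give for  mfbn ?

Parse trees for mfbn:
  [V0 m [Y0 [Y2 f b]] n]
  [V0 m [Y0 [Y1 f b]] n]

2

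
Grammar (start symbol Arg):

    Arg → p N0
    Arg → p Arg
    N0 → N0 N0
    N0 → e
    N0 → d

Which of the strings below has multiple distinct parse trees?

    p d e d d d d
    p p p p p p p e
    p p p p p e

p d e d d d d

p d e d d d d: 42 trees
p p p p p p p e: 1 tree
p p p p p e: 1 tree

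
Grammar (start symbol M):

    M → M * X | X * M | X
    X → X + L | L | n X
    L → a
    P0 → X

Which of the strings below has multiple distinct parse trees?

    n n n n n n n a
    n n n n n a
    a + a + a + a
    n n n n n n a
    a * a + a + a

a * a + a + a

n n n n n n n a: 1 tree
n n n n n a: 1 tree
a + a + a + a: 1 tree
n n n n n n a: 1 tree
a * a + a + a: 2 trees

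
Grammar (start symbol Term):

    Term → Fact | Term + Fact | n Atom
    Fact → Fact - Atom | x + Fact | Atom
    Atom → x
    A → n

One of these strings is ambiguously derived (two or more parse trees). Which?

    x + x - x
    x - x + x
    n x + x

x + x - x

x + x - x: 3 trees
x - x + x: 1 tree
n x + x: 1 tree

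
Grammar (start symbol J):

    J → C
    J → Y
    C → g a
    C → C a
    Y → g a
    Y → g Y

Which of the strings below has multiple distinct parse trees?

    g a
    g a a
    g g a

g a

g a: 2 trees
g a a: 1 tree
g g a: 1 tree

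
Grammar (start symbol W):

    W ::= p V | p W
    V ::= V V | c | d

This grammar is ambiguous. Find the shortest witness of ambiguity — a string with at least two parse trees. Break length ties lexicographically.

length 2: no string has ≥2 trees
length 3: no string has ≥2 trees
length 4: p c c c has 2 parse trees

Two derivations of p c c c:
  W ⇒ p V ⇒ p V V ⇒ p V V V ⇒ p c V V ⇒ p c c V ⇒ p c c c
  W ⇒ p V ⇒ p V V ⇒ p c V ⇒ p c V V ⇒ p c c V ⇒ p c c c

p c c c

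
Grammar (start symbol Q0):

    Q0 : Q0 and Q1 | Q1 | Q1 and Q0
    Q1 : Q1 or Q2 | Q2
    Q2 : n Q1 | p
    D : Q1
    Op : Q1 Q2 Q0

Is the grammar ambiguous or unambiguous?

Ambiguous

Witness: p and p

Derivation 1: Q0 ⇒ Q0 and Q1 ⇒ Q1 and Q1 ⇒ Q2 and Q1 ⇒ p and Q1 ⇒ p and Q2 ⇒ p and p
Derivation 2: Q0 ⇒ Q1 and Q0 ⇒ Q2 and Q0 ⇒ p and Q0 ⇒ p and Q1 ⇒ p and Q2 ⇒ p and p

Two distinct leftmost derivations for the same string.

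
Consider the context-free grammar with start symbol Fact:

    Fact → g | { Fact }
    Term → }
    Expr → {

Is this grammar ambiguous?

Only Fact is reachable from Fact; ignoring the rest: L(Fact) is { openⁿ atom closeⁿ : n ≥ 0 }. The bracket depth fixes n, and the derivation is forced at every step.

Unambiguous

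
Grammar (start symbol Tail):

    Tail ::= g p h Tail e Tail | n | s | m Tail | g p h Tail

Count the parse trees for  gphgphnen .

2

Parse trees for gphgphnen:
  [Tail g p h [Tail g p h [Tail n]] e [Tail n]]
  [Tail g p h [Tail g p h [Tail n] e [Tail n]]]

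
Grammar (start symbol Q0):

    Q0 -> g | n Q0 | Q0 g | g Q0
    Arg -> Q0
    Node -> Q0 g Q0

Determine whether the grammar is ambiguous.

Ambiguous

Witness: g g

Derivation 1: Q0 ⇒ Q0 g ⇒ g g
Derivation 2: Q0 ⇒ g Q0 ⇒ g g

Two distinct leftmost derivations for the same string.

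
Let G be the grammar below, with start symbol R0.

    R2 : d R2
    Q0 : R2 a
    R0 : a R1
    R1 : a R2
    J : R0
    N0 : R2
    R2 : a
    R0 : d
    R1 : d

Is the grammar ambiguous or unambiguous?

(J, N0, Q0 are unreachable from R0, so their rules don't affect L(R0).) The reachable rules are right-linear with at most one rule per (nonterminal, next-terminal) pair. Each input token forces the next rule, so parsing is deterministic.

Unambiguous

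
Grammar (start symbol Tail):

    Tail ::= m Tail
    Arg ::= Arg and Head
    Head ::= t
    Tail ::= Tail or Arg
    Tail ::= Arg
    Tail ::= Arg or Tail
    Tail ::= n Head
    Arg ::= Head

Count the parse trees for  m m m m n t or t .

Parse trees for m m m m n t or t:
  [Tail m [Tail m [Tail m [Tail m [Tail [Tail n [Head t]] or [Arg [Head t]]]]]]]
  [Tail m [Tail m [Tail m [Tail [Tail m [Tail n [Head t]]] or [Arg [Head t]]]]]]
  [Tail m [Tail m [Tail [Tail m [Tail m [Tail n [Head t]]]] or [Arg [Head t]]]]]
  [Tail m [Tail [Tail m [Tail m [Tail m [Tail n [Head t]]]]] or [Arg [Head t]]]]
  [Tail [Tail m [Tail m [Tail m [Tail m [Tail n [Head t]]]]]] or [Arg [Head t]]]

5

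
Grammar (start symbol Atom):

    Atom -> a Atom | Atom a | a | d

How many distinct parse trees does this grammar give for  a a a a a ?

Parse trees for a a a a a (showing first 6 of 16):
  [Atom a [Atom a [Atom a [Atom a [Atom a]]]]]
  [Atom a [Atom a [Atom a [Atom [Atom a] a]]]]
  [Atom a [Atom a [Atom [Atom a [Atom a]] a]]]
  [Atom a [Atom a [Atom [Atom [Atom a] a] a]]]
  [Atom a [Atom [Atom a [Atom a [Atom a]]] a]]
  [Atom a [Atom [Atom a [Atom [Atom a] a]] a]]

16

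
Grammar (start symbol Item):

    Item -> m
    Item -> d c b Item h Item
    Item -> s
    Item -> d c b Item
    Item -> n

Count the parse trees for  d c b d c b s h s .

2

Parse trees for d c b d c b s h s:
  [Item d c b [Item d c b [Item s]] h [Item s]]
  [Item d c b [Item d c b [Item s] h [Item s]]]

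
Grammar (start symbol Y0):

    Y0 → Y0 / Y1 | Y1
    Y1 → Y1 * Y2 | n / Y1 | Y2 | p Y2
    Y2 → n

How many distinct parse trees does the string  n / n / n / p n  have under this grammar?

8

Parse trees for n / n / n / p n:
  [Y0 [Y0 [Y1 [Y2 n]]] / [Y1 n / [Y1 n / [Y1 p [Y2 n]]]]]
  [Y0 [Y0 [Y0 [Y1 [Y2 n]]] / [Y1 [Y2 n]]] / [Y1 n / [Y1 p [Y2 n]]]]
  [Y0 [Y0 [Y1 n / [Y1 [Y2 n]]]] / [Y1 n / [Y1 p [Y2 n]]]]
  [Y0 [Y0 [Y0 [Y1 [Y2 n]]] / [Y1 n / [Y1 [Y2 n]]]] / [Y1 p [Y2 n]]]
  [Y0 [Y0 [Y0 [Y0 [Y1 [Y2 n]]] / [Y1 [Y2 n]]] / [Y1 [Y2 n]]] / [Y1 p [Y2 n]]]
  [Y0 [Y0 [Y0 [Y1 n / [Y1 [Y2 n]]]] / [Y1 [Y2 n]]] / [Y1 p [Y2 n]]]
  [Y0 [Y0 [Y1 n / [Y1 n / [Y1 [Y2 n]]]]] / [Y1 p [Y2 n]]]
  [Y0 [Y1 n / [Y1 n / [Y1 n / [Y1 p [Y2 n]]]]]]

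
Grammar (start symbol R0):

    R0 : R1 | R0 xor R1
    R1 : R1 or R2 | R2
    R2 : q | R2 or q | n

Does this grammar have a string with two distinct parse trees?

Ambiguous

Witness: n or q

Derivation 1: R0 ⇒ R1 ⇒ R1 or R2 ⇒ R2 or R2 ⇒ n or R2 ⇒ n or q
Derivation 2: R0 ⇒ R1 ⇒ R2 ⇒ R2 or q ⇒ n or q

Two distinct leftmost derivations for the same string.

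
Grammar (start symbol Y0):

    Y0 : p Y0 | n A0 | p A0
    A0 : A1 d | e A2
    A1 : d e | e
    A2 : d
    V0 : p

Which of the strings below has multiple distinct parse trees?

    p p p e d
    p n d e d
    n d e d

p p p e d: 2 trees
p n d e d: 1 tree
n d e d: 1 tree

p p p e d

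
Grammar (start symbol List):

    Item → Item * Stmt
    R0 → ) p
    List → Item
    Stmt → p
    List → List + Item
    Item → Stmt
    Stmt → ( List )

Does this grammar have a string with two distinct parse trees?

(R0 is unreachable from List, so its rules don't affect L(List).) The grammar is stratified — List handles '+' (left-recursive), Item handles '*', Stmt atoms. Each operator has a fixed associativity and precedence level, so every string has one parse.

Unambiguous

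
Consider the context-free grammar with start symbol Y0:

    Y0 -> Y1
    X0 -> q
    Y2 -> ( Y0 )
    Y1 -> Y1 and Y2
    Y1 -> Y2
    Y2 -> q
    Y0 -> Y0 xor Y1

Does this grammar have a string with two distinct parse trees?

(X0 is unreachable from Y0, so its rules don't affect L(Y0).) This is a standard precedence ladder (Y0 over Y1 over Y2), with each level left-recursive on its own operator ('xor' at Y0, 'and' at Y1). That structure is LR(1), hence unambiguous.

Unambiguous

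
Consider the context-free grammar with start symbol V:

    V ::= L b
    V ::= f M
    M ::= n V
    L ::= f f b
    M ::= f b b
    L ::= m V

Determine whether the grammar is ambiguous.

Witness: f f b b

Derivation 1: V ⇒ L b ⇒ f f b b
Derivation 2: V ⇒ f M ⇒ f f b b

Two distinct leftmost derivations for the same string.

Ambiguous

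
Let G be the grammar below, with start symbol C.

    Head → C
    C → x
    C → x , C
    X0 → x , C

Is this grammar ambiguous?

Only C is reachable from C; ignoring the rest: The reachable grammar is A → atom sep A | atom. Each atom is followed by either the separator (recurse) or end-of-string (stop) — no choice point.

Unambiguous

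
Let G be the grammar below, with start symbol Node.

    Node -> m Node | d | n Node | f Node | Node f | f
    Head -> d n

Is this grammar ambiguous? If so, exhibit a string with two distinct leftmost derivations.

Ambiguous

Witness: f f

Derivation 1: Node ⇒ f Node ⇒ f f
Derivation 2: Node ⇒ Node f ⇒ f f

Two distinct leftmost derivations for the same string.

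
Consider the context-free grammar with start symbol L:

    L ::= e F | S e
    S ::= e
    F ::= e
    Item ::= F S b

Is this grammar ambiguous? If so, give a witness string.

Ambiguous

Witness: e e

Derivation 1: L ⇒ e F ⇒ e e
Derivation 2: L ⇒ S e ⇒ e e

Two distinct leftmost derivations for the same string.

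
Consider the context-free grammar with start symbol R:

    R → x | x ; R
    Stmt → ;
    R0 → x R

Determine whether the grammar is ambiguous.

(Stmt, R0 are unreachable from R, so their rules don't affect L(R).) The reachable grammar is A → atom sep A | atom. Each atom is followed by either the separator (recurse) or end-of-string (stop) — no choice point.

Unambiguous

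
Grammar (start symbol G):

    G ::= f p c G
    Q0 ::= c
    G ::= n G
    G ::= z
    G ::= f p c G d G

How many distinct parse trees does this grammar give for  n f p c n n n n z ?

1

Parse trees for n f p c n n n n z:
  [G n [G f p c [G n [G n [G n [G n [G z]]]]]]]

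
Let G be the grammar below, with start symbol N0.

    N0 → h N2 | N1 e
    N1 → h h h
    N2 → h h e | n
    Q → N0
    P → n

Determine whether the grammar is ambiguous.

Ambiguous

Witness: h h h e

Derivation 1: N0 ⇒ h N2 ⇒ h h h e
Derivation 2: N0 ⇒ N1 e ⇒ h h h e

Two distinct leftmost derivations for the same string.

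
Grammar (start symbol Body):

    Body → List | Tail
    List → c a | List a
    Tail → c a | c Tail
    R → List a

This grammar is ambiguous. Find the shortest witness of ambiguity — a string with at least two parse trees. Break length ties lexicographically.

length 2: c a has 2 parse trees

Two derivations of c a:
  Body ⇒ List ⇒ c a
  Body ⇒ Tail ⇒ c a

c a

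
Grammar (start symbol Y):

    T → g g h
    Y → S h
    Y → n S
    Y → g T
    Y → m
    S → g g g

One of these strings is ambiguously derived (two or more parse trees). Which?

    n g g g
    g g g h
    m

n g g g: 1 tree
g g g h: 2 trees
m: 1 tree

g g g h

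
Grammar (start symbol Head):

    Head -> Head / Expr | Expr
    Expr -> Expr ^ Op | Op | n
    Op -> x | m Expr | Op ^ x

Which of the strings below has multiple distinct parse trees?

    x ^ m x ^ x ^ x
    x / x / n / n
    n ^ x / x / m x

x ^ m x ^ x ^ x

x ^ m x ^ x ^ x: 12 trees
x / x / n / n: 1 tree
n ^ x / x / m x: 1 tree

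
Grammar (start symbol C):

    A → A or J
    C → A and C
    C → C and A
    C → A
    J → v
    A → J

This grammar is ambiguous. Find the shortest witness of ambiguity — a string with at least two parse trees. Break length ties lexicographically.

length 1: no string has ≥2 trees
length 3: v and v has 2 parse trees

Two derivations of v and v:
  C ⇒ A and C ⇒ J and C ⇒ v and C ⇒ v and A ⇒ v and J ⇒ v and v
  C ⇒ C and A ⇒ A and A ⇒ J and A ⇒ v and A ⇒ v and J ⇒ v and v

v and v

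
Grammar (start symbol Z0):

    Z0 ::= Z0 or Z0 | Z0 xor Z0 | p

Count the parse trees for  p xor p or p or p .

Parse trees for p xor p or p or p:
  [Z0 [Z0 [Z0 p] xor [Z0 p]] or [Z0 [Z0 p] or [Z0 p]]]
  [Z0 [Z0 [Z0 [Z0 p] xor [Z0 p]] or [Z0 p]] or [Z0 p]]
  [Z0 [Z0 [Z0 p] xor [Z0 [Z0 p] or [Z0 p]]] or [Z0 p]]
  [Z0 [Z0 p] xor [Z0 [Z0 p] or [Z0 [Z0 p] or [Z0 p]]]]
  [Z0 [Z0 p] xor [Z0 [Z0 [Z0 p] or [Z0 p]] or [Z0 p]]]

5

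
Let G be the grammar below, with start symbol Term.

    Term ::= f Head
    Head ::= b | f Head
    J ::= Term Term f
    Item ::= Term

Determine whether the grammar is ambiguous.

(J, Item are unreachable from Term, so their rules don't affect L(Term).) Restricted to the reachable nonterminals, every rule has the form A → t or A → t B, and no two rules for the same A share a first terminal. The grammar encodes a DFA — one run per string.

Unambiguous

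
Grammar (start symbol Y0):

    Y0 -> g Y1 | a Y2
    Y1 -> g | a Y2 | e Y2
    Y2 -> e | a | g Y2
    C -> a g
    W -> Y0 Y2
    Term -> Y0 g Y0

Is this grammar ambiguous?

Unambiguous

Only Y0, Y1, Y2 are reachable from Y0; ignoring the rest: The reachable rules are right-linear with at most one rule per (nonterminal, next-terminal) pair. Each input token forces the next rule, so parsing is deterministic.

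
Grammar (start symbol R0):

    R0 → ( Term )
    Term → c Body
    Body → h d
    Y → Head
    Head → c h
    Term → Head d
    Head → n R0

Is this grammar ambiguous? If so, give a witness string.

Witness: ( c h d )

Derivation 1: R0 ⇒ ( Term ) ⇒ ( c Body ) ⇒ ( c h d )
Derivation 2: R0 ⇒ ( Term ) ⇒ ( Head d ) ⇒ ( c h d )

Two distinct leftmost derivations for the same string.

Ambiguous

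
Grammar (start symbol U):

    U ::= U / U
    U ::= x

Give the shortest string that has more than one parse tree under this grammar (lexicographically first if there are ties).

x / x / x

length 1: no string has ≥2 trees
length 3: no string has ≥2 trees
length 5: x / x / x has 2 parse trees

Two derivations of x / x / x:
  U ⇒ U / U ⇒ U / U / U ⇒ x / U / U ⇒ x / x / U ⇒ x / x / x
  U ⇒ U / U ⇒ x / U ⇒ x / U / U ⇒ x / x / U ⇒ x / x / x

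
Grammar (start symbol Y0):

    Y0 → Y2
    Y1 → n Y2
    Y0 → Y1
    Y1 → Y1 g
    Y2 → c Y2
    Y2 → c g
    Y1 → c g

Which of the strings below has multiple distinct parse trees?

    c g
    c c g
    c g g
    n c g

c g

c g: 2 trees
c c g: 1 tree
c g g: 1 tree
n c g: 1 tree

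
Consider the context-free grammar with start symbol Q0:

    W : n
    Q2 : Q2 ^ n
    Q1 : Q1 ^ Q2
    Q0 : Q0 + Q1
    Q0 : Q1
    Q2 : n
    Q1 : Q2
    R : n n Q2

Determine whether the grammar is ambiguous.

Witness: n ^ n

Derivation 1: Q0 ⇒ Q1 ⇒ Q1 ^ Q2 ⇒ Q2 ^ Q2 ⇒ n ^ Q2 ⇒ n ^ n
Derivation 2: Q0 ⇒ Q1 ⇒ Q2 ⇒ Q2 ^ n ⇒ n ^ n

Two distinct leftmost derivations for the same string.

Ambiguous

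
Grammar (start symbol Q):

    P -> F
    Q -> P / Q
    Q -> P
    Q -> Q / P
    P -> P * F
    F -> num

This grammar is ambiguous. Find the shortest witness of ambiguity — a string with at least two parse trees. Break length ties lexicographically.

num / num

length 1: no string has ≥2 trees
length 3: num / num has 2 parse trees

Two derivations of num / num:
  Q ⇒ P / Q ⇒ F / Q ⇒ num / Q ⇒ num / P ⇒ num / F ⇒ num / num
  Q ⇒ Q / P ⇒ P / P ⇒ F / P ⇒ num / P ⇒ num / F ⇒ num / num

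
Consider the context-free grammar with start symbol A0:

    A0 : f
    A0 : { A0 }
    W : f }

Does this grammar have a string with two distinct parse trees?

Unambiguous

(W is unreachable from A0, so its rules don't affect L(A0).) Each string is a nest of matched brackets around a single atom. An opening bracket forces the recursive rule; an atom forces the base rule.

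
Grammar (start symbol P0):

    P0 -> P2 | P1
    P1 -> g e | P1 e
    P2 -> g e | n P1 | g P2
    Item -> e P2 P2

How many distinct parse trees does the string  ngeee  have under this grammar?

Parse trees for ngeee:
  [P0 [P2 n [P1 [P1 [P1 g e] e] e]]]

1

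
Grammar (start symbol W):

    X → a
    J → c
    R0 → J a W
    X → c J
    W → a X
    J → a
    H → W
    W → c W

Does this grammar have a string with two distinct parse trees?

(R0, H are unreachable from W, so their rules don't affect L(W).) Restricted to the reachable nonterminals, every rule has the form A → t or A → t B, and no two rules for the same A share a first terminal. The grammar encodes a DFA — one run per string.

Unambiguous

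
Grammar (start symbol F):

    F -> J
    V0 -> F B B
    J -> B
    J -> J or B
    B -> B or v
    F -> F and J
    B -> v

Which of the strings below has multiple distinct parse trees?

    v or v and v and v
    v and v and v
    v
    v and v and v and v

v or v and v and v

v or v and v and v: 2 trees
v and v and v: 1 tree
v: 1 tree
v and v and v and v: 1 tree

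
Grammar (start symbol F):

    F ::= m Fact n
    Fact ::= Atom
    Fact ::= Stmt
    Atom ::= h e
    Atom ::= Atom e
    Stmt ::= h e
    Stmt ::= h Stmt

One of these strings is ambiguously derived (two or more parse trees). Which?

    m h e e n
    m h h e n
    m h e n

m h e e n: 1 tree
m h h e n: 1 tree
m h e n: 2 trees

m h e n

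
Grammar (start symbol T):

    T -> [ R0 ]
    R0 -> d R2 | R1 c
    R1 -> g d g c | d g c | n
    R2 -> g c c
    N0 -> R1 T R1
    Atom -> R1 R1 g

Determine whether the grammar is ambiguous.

Witness: [ d g c c ]

Derivation 1: T ⇒ [ R0 ] ⇒ [ d R2 ] ⇒ [ d g c c ]
Derivation 2: T ⇒ [ R0 ] ⇒ [ R1 c ] ⇒ [ d g c c ]

Two distinct leftmost derivations for the same string.

Ambiguous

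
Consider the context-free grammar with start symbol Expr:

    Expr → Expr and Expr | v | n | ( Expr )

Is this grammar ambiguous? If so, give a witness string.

Witness: n and n and n

Derivation 1: Expr ⇒ Expr and Expr ⇒ Expr and Expr and Expr ⇒ n and Expr and Expr ⇒ n and n and Expr ⇒ n and n and n
Derivation 2: Expr ⇒ Expr and Expr ⇒ n and Expr ⇒ n and Expr and Expr ⇒ n and n and Expr ⇒ n and n and n

Two distinct leftmost derivations for the same string.

Ambiguous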